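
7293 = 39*187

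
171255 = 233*735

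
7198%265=43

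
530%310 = 220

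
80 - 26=54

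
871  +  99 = 970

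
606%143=34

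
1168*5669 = 6621392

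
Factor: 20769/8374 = 2^( - 1)*3^1*7^1*23^1*43^1 * 53^( - 1 ) *79^ ( - 1)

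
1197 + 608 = 1805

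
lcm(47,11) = 517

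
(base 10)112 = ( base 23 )4k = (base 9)134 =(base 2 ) 1110000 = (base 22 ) 52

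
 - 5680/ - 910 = 568/91  =  6.24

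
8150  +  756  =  8906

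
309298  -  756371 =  - 447073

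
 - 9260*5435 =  - 50328100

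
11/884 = 11/884 = 0.01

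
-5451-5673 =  - 11124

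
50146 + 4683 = 54829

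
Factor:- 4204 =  -2^2*1051^1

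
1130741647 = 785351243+345390404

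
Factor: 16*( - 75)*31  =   - 2^4*3^1*5^2*31^1  =  -37200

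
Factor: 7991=61^1*131^1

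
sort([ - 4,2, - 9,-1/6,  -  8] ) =[ - 9, - 8 , - 4, - 1/6, 2] 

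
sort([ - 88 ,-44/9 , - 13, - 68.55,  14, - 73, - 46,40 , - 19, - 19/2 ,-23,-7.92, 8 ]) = [ - 88,  -  73 , - 68.55, - 46,  -  23,  -  19, - 13 , - 19/2, - 7.92, - 44/9, 8, 14, 40]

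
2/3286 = 1/1643 = 0.00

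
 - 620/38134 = -1 + 18757/19067=- 0.02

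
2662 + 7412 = 10074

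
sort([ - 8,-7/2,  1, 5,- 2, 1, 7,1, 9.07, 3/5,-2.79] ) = [ - 8, - 7/2, - 2.79, - 2, 3/5,1, 1, 1, 5, 7, 9.07 ] 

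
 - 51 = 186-237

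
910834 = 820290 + 90544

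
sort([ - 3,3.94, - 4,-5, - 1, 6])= [ - 5, - 4, - 3 , - 1,  3.94, 6] 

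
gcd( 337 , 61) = 1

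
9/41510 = 9/41510 = 0.00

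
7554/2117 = 3+ 1203/2117=3.57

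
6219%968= 411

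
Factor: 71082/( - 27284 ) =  - 99/38=- 2^( - 1)*3^2*11^1*19^( - 1)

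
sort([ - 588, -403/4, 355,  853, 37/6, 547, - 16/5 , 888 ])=[ - 588 , - 403/4, - 16/5, 37/6, 355, 547, 853,888]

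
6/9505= 6/9505 = 0.00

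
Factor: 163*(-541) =-88183 = -  163^1*541^1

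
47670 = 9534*5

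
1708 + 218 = 1926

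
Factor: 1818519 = 3^1*606173^1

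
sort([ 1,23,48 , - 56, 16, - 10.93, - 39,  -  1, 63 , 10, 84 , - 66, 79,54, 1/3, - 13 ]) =[ - 66, - 56, - 39,-13,-10.93, - 1, 1/3,1,10,16,  23,48,  54, 63, 79,84 ]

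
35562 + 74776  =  110338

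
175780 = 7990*22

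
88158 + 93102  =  181260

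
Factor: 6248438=2^1*7^1*131^1*3407^1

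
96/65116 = 24/16279 = 0.00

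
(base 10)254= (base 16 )fe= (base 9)312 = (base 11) 211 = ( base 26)9k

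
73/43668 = 73/43668 = 0.00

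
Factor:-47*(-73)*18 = 61758 = 2^1*3^2*47^1*73^1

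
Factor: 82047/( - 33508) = -2^(- 2)*3^1*7^1*3907^1*8377^( - 1) 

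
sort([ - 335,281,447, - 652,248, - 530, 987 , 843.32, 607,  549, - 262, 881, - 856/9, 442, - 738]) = [ - 738 ,-652, - 530,  -  335,- 262, - 856/9, 248, 281, 442, 447, 549, 607,843.32, 881, 987] 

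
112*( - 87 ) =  - 9744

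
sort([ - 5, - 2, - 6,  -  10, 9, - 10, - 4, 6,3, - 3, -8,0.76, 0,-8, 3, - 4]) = [- 10,-10, - 8, - 8, -6 ,- 5, - 4, - 4,-3, - 2, 0,  0.76,3, 3, 6, 9 ] 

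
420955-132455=288500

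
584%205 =174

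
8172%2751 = 2670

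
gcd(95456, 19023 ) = 1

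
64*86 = 5504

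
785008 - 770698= 14310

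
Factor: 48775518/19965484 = 2217069/907522 = 2^(-1)*3^2*7^( - 1)*11^(-1 )*71^ (-1) *83^(  -  1)* 181^1*1361^1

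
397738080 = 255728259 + 142009821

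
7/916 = 7/916 = 0.01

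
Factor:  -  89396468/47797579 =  - 2^2*7^1*593^( - 1 )*80603^ ( - 1)*3192731^1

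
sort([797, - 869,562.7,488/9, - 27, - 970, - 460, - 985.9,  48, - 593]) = [  -  985.9 , -970, -869, - 593,-460, - 27,48, 488/9,562.7 , 797]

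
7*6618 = 46326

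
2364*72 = 170208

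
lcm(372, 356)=33108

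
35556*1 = 35556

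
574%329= 245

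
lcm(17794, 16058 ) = 658378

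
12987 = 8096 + 4891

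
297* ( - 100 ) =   -  29700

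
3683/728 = 3683/728 =5.06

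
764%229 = 77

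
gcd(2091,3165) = 3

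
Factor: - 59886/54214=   -  3^3*1109^1*27107^ ( - 1)= -  29943/27107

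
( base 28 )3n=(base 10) 107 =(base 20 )57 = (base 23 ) 4f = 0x6b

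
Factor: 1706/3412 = 2^( - 1)= 1/2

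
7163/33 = 7163/33= 217.06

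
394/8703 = 394/8703= 0.05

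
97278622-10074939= 87203683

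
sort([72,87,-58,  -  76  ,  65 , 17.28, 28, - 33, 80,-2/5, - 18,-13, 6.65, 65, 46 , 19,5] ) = [ - 76, - 58,-33 ,-18, - 13, - 2/5, 5, 6.65,  17.28, 19, 28, 46,65, 65, 72, 80, 87 ]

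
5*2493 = 12465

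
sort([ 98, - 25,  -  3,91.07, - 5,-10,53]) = [ - 25, - 10, - 5, - 3,53 , 91.07,98 ] 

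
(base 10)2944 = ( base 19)82I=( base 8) 5600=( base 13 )1456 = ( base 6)21344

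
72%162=72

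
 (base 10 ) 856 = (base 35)og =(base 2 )1101011000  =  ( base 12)5B4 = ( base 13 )50b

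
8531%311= 134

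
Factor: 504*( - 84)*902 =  - 38187072 = - 2^6*3^3*7^2 * 11^1*41^1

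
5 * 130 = 650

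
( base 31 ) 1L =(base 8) 64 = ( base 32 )1k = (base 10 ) 52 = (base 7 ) 103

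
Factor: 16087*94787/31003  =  11^1*43^( - 1 )*103^(-1 )* 1231^1*16087^1= 217834067/4429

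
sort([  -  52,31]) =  [-52,31] 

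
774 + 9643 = 10417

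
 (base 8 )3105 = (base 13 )966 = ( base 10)1605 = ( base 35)1AU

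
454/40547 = 454/40547 = 0.01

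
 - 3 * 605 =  - 1815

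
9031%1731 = 376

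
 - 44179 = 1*( - 44179 )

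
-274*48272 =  -13226528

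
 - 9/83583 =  - 1 + 9286/9287 =- 0.00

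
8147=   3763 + 4384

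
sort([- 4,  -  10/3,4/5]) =[-4, - 10/3, 4/5] 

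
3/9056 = 3/9056 = 0.00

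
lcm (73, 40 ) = 2920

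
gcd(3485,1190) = 85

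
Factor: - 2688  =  -2^7*3^1*7^1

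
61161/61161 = 1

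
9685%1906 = 155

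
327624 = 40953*8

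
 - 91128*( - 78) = 7107984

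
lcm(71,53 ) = 3763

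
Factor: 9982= 2^1*7^1*23^1*31^1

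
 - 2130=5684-7814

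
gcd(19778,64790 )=682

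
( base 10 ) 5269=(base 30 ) 5pj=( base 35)4aj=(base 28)6k5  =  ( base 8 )12225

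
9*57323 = 515907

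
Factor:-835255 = -5^1*167051^1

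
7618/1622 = 3809/811 = 4.70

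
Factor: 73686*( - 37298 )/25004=-3^1*7^( - 1)*17^1*19^( - 1 )*47^(  -  1 )*1097^1 * 12281^1 = - 687085107/6251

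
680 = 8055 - 7375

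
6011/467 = 12 + 407/467 = 12.87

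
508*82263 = 41789604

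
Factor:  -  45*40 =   -  2^3* 3^2*5^2  =  -1800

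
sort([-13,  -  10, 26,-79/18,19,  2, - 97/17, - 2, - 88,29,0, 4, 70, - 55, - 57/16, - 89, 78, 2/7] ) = [ - 89, - 88, -55,  -  13 , - 10, - 97/17,-79/18, - 57/16, - 2 , 0,2/7, 2, 4, 19, 26, 29, 70, 78]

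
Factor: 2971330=2^1*5^1*297133^1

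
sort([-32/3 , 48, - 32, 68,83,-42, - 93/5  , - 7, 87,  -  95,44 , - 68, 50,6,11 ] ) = [-95 , - 68, - 42 ,-32, - 93/5,-32/3,  -  7 , 6 , 11 , 44, 48 , 50,68,83,87] 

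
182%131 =51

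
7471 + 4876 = 12347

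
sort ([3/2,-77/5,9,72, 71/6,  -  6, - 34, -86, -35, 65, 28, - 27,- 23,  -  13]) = [ - 86,  -  35, - 34, - 27,-23, - 77/5, - 13 ,-6, 3/2, 9,71/6, 28, 65, 72]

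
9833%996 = 869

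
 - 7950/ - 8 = 3975/4 = 993.75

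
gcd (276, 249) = 3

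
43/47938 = 43/47938 = 0.00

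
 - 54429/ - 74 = 735 + 39/74 = 735.53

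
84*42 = 3528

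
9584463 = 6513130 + 3071333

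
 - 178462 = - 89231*2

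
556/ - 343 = - 2 + 130/343= - 1.62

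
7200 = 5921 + 1279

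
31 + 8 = 39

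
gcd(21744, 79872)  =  48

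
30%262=30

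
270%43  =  12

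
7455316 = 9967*748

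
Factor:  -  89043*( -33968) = 2^4*3^1*11^1*67^1 * 193^1*443^1= 3024612624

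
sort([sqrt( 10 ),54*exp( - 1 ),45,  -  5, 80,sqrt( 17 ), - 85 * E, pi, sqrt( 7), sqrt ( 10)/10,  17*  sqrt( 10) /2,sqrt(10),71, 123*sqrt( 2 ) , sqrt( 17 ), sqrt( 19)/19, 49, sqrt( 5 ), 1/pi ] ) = [-85*E, - 5,sqrt(19 ) /19,sqrt( 10)/10,1/pi,sqrt ( 5),sqrt( 7),pi, sqrt(10 ),sqrt( 10),  sqrt(17),sqrt( 17),54*exp( - 1),17*sqrt( 10)/2,45,49,71, 80, 123*sqrt(2)] 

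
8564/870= 9+367/435  =  9.84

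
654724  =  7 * 93532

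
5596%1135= 1056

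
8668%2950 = 2768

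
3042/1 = 3042  =  3042.00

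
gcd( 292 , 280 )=4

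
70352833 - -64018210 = 134371043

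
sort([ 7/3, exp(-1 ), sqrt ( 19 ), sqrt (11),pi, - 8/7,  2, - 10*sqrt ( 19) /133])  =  [-8/7, - 10*sqrt( 19 )/133, exp( - 1 ) , 2, 7/3,pi,sqrt(11 ),sqrt(19 )]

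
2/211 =2/211  =  0.01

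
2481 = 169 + 2312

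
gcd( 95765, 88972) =1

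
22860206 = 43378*527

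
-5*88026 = - 440130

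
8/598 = 4/299  =  0.01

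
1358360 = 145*9368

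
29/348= 1/12=   0.08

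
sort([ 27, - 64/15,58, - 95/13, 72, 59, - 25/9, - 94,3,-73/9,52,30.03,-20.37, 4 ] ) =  [ - 94, - 20.37, - 73/9,-95/13, - 64/15, - 25/9,3, 4, 27,30.03,52,58,59,72 ] 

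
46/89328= 23/44664  =  0.00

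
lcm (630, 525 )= 3150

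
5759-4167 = 1592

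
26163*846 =22133898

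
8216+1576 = 9792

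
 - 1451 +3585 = 2134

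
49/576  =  49/576 = 0.09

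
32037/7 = 32037/7 =4576.71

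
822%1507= 822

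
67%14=11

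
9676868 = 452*21409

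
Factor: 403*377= 13^2 * 29^1 *31^1 = 151931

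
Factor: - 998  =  -2^1*499^1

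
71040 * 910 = 64646400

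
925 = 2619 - 1694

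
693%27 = 18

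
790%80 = 70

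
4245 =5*849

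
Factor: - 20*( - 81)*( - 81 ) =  -131220 = -2^2*3^8*5^1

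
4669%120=109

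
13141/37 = 355 + 6/37 = 355.16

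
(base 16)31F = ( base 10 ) 799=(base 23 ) 1bh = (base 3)1002121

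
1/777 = 1/777 = 0.00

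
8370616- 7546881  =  823735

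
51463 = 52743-1280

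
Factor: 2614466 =2^1*29^1*45077^1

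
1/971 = 1/971= 0.00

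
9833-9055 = 778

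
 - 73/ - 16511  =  73/16511 = 0.00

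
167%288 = 167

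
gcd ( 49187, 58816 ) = 1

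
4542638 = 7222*629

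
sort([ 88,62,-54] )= [ - 54,62, 88] 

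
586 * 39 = 22854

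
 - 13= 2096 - 2109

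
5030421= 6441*781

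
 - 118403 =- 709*167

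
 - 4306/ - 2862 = 1+722/1431 = 1.50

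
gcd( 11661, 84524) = 1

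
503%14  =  13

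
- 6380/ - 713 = 6380/713 = 8.95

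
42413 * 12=508956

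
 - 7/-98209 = 7/98209 = 0.00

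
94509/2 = 94509/2 = 47254.50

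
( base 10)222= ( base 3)22020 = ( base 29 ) 7j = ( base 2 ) 11011110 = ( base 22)a2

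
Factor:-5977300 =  - 2^2*5^2*7^1*8539^1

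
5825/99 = 58+83/99 = 58.84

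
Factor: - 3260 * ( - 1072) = 2^6 * 5^1*67^1*163^1 = 3494720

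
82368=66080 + 16288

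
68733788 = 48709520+20024268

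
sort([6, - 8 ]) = [ - 8, 6 ] 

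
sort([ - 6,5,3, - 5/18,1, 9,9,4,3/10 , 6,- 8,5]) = [-8 , - 6, - 5/18,3/10, 1,3, 4,5,5,  6, 9,9]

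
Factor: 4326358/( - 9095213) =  - 2^1*967^1*2237^1*9095213^ ( -1 ) 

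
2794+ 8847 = 11641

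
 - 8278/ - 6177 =1 + 2101/6177  =  1.34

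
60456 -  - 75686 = 136142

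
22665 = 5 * 4533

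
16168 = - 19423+35591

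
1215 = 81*15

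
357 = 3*119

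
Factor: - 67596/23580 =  - 43/15 = - 3^( - 1)*5^ ( - 1)*43^1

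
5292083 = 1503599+3788484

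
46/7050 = 23/3525=0.01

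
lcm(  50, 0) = 0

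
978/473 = 978/473  =  2.07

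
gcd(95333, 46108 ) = 1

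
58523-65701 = -7178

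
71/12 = 5 + 11/12 =5.92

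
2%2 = 0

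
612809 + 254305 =867114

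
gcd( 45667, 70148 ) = 1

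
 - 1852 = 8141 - 9993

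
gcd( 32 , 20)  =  4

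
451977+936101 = 1388078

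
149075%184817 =149075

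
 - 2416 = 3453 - 5869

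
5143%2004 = 1135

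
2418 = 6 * 403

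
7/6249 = 7/6249=0.00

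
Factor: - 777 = - 3^1 * 7^1 * 37^1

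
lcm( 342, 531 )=20178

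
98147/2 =98147/2 = 49073.50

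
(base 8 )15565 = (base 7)26331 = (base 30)7O9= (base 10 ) 7029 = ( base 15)2139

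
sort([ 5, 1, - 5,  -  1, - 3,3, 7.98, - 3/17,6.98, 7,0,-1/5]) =[ - 5, - 3, - 1, - 1/5, - 3/17, 0,1,3,5,6.98 , 7,7.98] 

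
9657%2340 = 297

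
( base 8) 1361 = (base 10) 753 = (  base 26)12P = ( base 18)25F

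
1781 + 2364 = 4145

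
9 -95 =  - 86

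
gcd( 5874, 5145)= 3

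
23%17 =6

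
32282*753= 24308346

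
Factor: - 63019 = -11^1* 17^1*337^1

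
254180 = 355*716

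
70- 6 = 64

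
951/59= 951/59  =  16.12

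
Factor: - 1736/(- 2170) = 4/5 = 2^2*5^( - 1 )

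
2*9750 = 19500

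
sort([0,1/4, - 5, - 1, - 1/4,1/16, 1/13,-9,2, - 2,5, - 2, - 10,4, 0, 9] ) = [ - 10, - 9, - 5,-2, - 2, - 1, - 1/4,0, 0,1/16, 1/13, 1/4,2,4,5,9] 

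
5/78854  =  5/78854 = 0.00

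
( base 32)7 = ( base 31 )7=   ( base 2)111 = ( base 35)7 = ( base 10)7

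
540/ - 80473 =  - 1 + 79933/80473 = -  0.01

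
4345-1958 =2387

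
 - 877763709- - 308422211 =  - 569341498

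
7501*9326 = 69954326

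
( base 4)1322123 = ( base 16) 1e9b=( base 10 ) 7835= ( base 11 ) 5983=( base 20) jbf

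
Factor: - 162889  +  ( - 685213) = -2^1 *23^1 * 103^1 * 179^1 = -  848102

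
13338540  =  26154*510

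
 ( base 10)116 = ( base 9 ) 138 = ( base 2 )1110100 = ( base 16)74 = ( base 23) 51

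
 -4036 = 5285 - 9321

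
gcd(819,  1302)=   21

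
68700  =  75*916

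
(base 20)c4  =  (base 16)f4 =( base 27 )91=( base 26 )9A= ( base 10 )244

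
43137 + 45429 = 88566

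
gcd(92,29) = 1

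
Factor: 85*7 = 5^1*7^1*17^1 = 595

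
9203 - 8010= 1193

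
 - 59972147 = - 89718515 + 29746368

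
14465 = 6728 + 7737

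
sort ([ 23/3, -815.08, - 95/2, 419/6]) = [-815.08, - 95/2,23/3, 419/6]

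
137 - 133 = 4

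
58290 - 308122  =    -  249832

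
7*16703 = 116921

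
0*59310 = 0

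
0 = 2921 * 0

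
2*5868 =11736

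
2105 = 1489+616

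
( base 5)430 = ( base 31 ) 3m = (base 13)8B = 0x73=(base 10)115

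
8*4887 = 39096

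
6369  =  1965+4404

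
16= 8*2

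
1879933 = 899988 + 979945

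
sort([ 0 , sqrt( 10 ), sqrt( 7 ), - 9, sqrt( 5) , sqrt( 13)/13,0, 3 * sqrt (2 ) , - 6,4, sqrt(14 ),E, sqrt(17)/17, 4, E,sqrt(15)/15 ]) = [ - 9,-6, 0, 0 , sqrt( 17 ) /17,sqrt(15 )/15, sqrt(13 )/13, sqrt(5), sqrt( 7),E,E, sqrt(10 ), sqrt( 14),4, 4, 3*sqrt ( 2 )]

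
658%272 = 114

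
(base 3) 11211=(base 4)2002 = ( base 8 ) 202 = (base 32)42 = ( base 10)130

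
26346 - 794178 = -767832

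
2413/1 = 2413=2413.00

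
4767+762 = 5529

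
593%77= 54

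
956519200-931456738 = 25062462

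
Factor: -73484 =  - 2^2*18371^1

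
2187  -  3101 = -914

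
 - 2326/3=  - 2326/3 = - 775.33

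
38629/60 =643 + 49/60=643.82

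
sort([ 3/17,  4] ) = [ 3/17,4 ] 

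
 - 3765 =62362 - 66127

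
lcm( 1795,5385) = 5385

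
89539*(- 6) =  - 537234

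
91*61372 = 5584852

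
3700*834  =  3085800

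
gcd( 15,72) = 3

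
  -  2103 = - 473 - 1630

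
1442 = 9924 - 8482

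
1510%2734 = 1510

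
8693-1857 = 6836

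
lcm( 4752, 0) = 0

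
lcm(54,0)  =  0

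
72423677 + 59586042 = 132009719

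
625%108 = 85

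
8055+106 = 8161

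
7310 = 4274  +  3036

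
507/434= 507/434=1.17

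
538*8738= 4701044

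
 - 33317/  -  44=33317/44 =757.20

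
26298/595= 44+118/595 =44.20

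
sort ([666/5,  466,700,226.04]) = [ 666/5,226.04, 466, 700 ]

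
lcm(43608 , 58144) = 174432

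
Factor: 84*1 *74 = 6216 = 2^3*3^1*7^1*37^1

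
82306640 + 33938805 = 116245445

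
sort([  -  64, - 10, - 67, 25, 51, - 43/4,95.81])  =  [ - 67,- 64 , - 43/4, - 10, 25,  51,95.81 ] 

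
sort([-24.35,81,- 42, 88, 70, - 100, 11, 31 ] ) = [ - 100,-42,  -  24.35 , 11, 31 , 70, 81,  88] 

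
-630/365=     -  2 + 20/73 = - 1.73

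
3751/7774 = 3751/7774 = 0.48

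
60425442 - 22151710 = 38273732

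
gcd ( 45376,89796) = 4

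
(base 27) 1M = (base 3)1211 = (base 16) 31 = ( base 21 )27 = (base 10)49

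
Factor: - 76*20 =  - 2^4*5^1 *19^1 = -1520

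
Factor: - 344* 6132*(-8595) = 2^5 * 3^3*5^1*7^1* 43^1*73^1*191^1 = 18130361760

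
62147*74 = 4598878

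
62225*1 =62225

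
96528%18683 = 3113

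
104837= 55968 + 48869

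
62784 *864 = 54245376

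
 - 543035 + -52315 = -595350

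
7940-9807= - 1867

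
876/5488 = 219/1372 = 0.16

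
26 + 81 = 107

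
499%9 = 4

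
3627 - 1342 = 2285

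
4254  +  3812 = 8066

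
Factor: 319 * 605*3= 578985 = 3^1*5^1*11^3*29^1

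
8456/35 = 241 + 3/5 = 241.60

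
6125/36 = 170 + 5/36 = 170.14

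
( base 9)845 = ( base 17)269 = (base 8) 1261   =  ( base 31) m7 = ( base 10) 689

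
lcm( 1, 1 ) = 1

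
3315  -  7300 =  - 3985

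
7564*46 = 347944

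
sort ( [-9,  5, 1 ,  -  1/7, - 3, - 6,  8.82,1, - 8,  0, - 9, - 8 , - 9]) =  [- 9, - 9,  -  9,  -  8,  -  8 , - 6,- 3, - 1/7, 0,1, 1 , 5,  8.82 ]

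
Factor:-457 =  - 457^1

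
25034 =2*12517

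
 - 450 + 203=-247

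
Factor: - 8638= - 2^1 * 7^1*617^1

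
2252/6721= 2252/6721 = 0.34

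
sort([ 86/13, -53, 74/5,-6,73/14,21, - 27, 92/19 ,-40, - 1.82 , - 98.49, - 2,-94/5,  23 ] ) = [-98.49, - 53,-40, - 27,-94/5 , - 6, - 2, - 1.82,92/19, 73/14,86/13,74/5, 21,23] 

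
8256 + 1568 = 9824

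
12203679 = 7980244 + 4223435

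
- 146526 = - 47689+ - 98837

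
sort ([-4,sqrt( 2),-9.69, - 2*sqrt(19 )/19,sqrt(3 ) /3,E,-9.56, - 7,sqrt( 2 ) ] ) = [ - 9.69, - 9.56, - 7, - 4, - 2*sqrt(19 ) /19,sqrt( 3 )/3,sqrt(2),sqrt( 2 ),E]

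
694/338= 347/169 = 2.05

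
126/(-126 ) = -1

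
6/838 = 3/419 = 0.01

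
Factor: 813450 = 2^1*3^1* 5^2*11^1  *  17^1*29^1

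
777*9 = 6993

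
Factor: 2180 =2^2*5^1*109^1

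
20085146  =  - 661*( - 30386)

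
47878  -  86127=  - 38249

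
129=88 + 41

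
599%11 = 5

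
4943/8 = 617 +7/8 = 617.88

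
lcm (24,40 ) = 120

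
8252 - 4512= 3740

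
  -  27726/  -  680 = 13863/340=   40.77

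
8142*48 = 390816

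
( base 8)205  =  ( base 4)2011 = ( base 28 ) 4l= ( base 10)133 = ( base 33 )41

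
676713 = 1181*573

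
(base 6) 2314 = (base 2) 1000100110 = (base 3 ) 202101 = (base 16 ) 226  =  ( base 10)550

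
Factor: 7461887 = 71^1*105097^1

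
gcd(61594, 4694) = 2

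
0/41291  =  0 = 0.00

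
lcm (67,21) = 1407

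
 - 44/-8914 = 22/4457 = 0.00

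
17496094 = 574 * 30481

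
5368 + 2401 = 7769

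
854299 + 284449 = 1138748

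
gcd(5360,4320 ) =80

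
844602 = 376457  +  468145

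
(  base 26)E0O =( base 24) GB8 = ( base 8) 22420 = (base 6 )111532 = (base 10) 9488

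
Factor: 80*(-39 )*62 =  - 193440=- 2^5*3^1*5^1*13^1*31^1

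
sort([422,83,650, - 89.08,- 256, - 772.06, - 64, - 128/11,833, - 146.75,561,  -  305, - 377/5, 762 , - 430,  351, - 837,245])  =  [-837, - 772.06,  -  430, - 305, - 256, - 146.75, - 89.08, - 377/5, - 64 ,-128/11,83,245,  351, 422, 561,  650, 762, 833 ] 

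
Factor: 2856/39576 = 7/97  =  7^1*97^(-1)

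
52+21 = 73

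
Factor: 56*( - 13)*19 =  - 13832= - 2^3*7^1 * 13^1*19^1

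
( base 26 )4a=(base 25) 4e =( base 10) 114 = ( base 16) 72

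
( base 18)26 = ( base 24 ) 1i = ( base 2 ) 101010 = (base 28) 1E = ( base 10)42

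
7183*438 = 3146154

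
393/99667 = 393/99667=   0.00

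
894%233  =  195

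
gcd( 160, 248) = 8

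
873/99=97/11 = 8.82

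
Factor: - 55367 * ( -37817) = 13^2*2909^1*4259^1 = 2093813839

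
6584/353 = 6584/353 = 18.65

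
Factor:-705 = - 3^1*5^1 * 47^1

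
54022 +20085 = 74107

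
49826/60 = 830 + 13/30 = 830.43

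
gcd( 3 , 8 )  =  1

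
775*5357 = 4151675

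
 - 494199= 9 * (-54911) 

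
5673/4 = 1418 + 1/4 = 1418.25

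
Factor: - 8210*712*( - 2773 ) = 16209626960 = 2^4*5^1 *47^1*59^1*89^1*821^1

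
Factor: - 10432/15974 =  - 2^5*7^( - 2)=- 32/49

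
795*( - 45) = - 35775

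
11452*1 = 11452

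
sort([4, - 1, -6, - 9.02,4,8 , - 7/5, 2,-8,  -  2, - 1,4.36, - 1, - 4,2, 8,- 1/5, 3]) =[ - 9.02, - 8, - 6,-4, - 2, - 7/5, - 1 , - 1, - 1,-1/5,2,2, 3,4,4, 4.36,8,8 ]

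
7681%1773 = 589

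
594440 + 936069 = 1530509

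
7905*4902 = 38750310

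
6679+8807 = 15486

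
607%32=31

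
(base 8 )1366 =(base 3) 1001002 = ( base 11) 62a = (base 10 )758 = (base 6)3302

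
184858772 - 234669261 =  - 49810489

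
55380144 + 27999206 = 83379350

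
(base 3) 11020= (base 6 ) 310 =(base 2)1110010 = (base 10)114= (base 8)162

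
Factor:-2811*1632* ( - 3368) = 15450875136  =  2^8*3^2*17^1* 421^1*937^1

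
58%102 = 58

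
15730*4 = 62920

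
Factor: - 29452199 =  - 7^1*199^1*21143^1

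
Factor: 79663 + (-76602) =3061 = 3061^1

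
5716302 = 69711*82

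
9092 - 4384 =4708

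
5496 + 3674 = 9170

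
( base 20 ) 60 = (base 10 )120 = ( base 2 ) 1111000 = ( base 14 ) 88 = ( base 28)48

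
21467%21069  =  398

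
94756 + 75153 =169909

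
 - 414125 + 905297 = 491172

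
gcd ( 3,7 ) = 1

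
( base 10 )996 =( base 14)512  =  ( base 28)17G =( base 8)1744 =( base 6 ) 4340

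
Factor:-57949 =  - 167^1*347^1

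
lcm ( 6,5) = 30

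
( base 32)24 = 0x44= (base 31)26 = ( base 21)35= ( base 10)68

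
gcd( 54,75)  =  3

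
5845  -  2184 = 3661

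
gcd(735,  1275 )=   15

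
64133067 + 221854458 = 285987525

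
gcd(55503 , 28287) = 63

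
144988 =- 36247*( - 4) 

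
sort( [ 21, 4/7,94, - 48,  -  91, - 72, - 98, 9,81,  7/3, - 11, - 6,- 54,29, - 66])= [ - 98, -91,-72,- 66 ,-54, - 48, - 11, - 6, 4/7, 7/3, 9,21,29,81, 94 ]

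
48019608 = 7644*6282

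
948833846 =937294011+11539835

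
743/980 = 743/980 = 0.76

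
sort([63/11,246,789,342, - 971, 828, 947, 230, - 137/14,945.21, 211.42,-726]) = [ - 971 , - 726,-137/14, 63/11,211.42, 230,246, 342, 789,828, 945.21,  947 ] 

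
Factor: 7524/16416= 2^(- 3 )*3^(  -  1 ) * 11^1 = 11/24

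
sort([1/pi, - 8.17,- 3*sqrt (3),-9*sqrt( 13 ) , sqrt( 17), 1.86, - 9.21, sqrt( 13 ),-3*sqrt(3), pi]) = [ - 9*sqrt (13 ),-9.21,-8.17, - 3 * sqrt(3),- 3 * sqrt(3),1/pi , 1.86,  pi,  sqrt( 13), sqrt ( 17)]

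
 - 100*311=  - 31100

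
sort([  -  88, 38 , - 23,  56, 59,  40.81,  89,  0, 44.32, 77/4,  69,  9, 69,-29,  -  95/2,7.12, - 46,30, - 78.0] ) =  [-88, - 78.0, - 95/2, - 46 ,-29, - 23,0 , 7.12, 9,77/4, 30 , 38, 40.81,  44.32, 56, 59,69 , 69, 89 ]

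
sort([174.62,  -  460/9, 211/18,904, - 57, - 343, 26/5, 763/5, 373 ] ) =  [-343, - 57 ,- 460/9,26/5,211/18,763/5,174.62 , 373,904]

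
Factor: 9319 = 9319^1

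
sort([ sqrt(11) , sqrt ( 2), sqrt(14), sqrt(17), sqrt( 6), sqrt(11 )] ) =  [ sqrt(2) , sqrt( 6),  sqrt(11 ) , sqrt(11), sqrt ( 14),sqrt ( 17)] 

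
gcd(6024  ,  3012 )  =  3012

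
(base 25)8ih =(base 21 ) C87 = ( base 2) 1010101011011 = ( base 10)5467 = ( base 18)GFD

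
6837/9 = 759  +  2/3 = 759.67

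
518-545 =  - 27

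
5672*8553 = 48512616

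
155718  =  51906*3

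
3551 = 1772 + 1779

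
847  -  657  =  190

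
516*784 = 404544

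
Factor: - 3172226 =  - 2^1*1586113^1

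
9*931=8379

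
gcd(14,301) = 7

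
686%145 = 106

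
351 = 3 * 117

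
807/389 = 807/389=2.07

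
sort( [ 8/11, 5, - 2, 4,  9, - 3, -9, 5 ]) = [  -  9, - 3 , - 2, 8/11,  4,5, 5 , 9 ] 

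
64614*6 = 387684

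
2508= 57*44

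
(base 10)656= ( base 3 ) 220022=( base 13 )3B6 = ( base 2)1010010000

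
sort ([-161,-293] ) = [ - 293, - 161]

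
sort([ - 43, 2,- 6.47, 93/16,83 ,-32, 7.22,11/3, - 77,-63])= [ - 77,  -  63,-43, - 32,-6.47, 2, 11/3, 93/16, 7.22, 83] 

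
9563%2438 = 2249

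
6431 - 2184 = 4247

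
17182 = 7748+9434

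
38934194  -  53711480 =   -  14777286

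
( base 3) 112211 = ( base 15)1BA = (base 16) 190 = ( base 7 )1111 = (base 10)400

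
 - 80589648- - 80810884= 221236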